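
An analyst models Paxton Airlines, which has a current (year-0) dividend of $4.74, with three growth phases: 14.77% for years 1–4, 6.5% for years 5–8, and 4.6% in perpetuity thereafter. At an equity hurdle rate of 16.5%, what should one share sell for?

Three-stage DDM. Project D₁…D_8; terminal Gordon value at t=8 with g = 0.046; discount at r = 0.165.
D_1 = 5.4401
D_2 = 6.2436
D_3 = 7.1658
D_4 = 8.2242
D_5 = 8.7587
D_6 = 9.3281
D_7 = 9.9344
D_8 = 10.5801
TV_8 = 11.0668/(0.165−0.046) = 92.9983
P₀ = Σ Dₜ/(1+r)ᵗ + TV_8/(1+r)^8 = 60.0153

$60.02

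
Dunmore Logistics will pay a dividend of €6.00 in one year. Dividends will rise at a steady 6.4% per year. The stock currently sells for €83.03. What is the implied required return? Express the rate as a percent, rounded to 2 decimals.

13.63%

Rearranging the constant-growth DDM: r = D₁/P₀ + g.
r = 6.0000 / 83.03 + 0.064 = 0.07226 + 0.064 = 0.13626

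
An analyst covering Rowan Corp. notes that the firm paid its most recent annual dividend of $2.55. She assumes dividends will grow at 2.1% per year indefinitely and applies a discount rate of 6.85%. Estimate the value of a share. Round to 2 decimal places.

Gordon growth model: P₀ = D₁/(r − g). D₁ = 2.55 × (1 + 0.021) = 2.6035.
P₀ = 2.6035 / (0.0685 − 0.021) = 2.6035 / 0.0475 = 54.8116

$54.81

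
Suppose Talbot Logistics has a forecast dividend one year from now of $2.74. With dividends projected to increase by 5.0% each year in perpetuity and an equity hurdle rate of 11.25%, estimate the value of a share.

Gordon growth model: P₀ = D₁/(r − g), with D₁ = 2.74 given directly.
P₀ = 2.7400 / (0.1125 − 0.05) = 2.7400 / 0.0625 = 43.8400

$43.84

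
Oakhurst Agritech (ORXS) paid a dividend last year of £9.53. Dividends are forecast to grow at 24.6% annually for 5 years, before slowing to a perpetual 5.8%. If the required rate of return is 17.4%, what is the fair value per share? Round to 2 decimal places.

Two-stage DDM. Project D₁…D_5 at 0.246, terminal growth 0.058, discount at r = 0.174.
D_1 = 11.8744
D_2 = 14.7955
D_3 = 18.4352
D_4 = 22.9702
D_5 = 28.6209
Terminal value at t=5: TV = D_6/(r−g) = 30.2809/(0.174−0.058) = 261.0422
P₀ = 11.8744/(1+0.174)^1 + 14.7955/(1+0.174)^2 + 18.4352/(1+0.174)^3 + 22.9702/(1+0.174)^4 + 28.6209/(1+0.174)^5 + 261.0422/(1+0.174)^5 = 174.2173

£174.22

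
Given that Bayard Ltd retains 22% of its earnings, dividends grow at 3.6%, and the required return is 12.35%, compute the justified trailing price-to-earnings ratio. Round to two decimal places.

9.24

Payout ratio b = 1 − 0.22 = 0.78.
Justified trailing P/E = b(1+g)/(r−g) = 0.78×(1+0.036)/(0.1235−0.036) = 9.2352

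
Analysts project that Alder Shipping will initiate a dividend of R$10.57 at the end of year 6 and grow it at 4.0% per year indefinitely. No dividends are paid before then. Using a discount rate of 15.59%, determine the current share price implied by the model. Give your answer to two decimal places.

R$44.20

Deferred-dividend DDM. At t=5 the remaining stream is a growing perpetuity with first payment D_6 = 10.57.
V_5 = D_6/(r−g) = 10.57/(0.1559−0.04) = 91.1993
P₀ = V_5/(1+r)^5 = 91.1993/(1+0.1559)^5 = 44.1967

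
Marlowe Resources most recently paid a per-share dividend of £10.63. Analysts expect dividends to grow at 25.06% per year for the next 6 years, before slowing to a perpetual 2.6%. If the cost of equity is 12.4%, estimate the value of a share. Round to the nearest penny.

Two-stage DDM. Project D₁…D_6 at 0.2506, terminal growth 0.026, discount at r = 0.124.
D_1 = 13.2939
D_2 = 16.6253
D_3 = 20.7916
D_4 = 26.0020
D_5 = 32.5181
D_6 = 40.6672
Terminal value at t=6: TV = D_7/(r−g) = 41.7245/(0.124−0.026) = 425.7602
P₀ = 13.2939/(1+0.124)^1 + 16.6253/(1+0.124)^2 + 20.7916/(1+0.124)^3 + 26.0020/(1+0.124)^4 + 32.5181/(1+0.124)^5 + 40.6672/(1+0.124)^6 + 425.7602/(1+0.124)^6 = 305.3504

£305.35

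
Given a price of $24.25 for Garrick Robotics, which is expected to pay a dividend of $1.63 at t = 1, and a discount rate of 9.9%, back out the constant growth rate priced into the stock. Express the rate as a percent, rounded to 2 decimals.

3.18%

From P₀ = D₁/(r − g), the implied growth is g = r − D₁/P₀.
g = 0.099 − 1.63/24.25 = 0.099 − 0.06722 = 0.03178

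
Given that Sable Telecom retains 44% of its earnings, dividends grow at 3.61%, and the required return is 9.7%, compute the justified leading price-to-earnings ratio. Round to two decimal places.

9.20

Payout ratio b = 1 − 0.44 = 0.56.
Justified leading P/E = b/(r−g) = 0.56/(0.097−0.0361) = 9.1954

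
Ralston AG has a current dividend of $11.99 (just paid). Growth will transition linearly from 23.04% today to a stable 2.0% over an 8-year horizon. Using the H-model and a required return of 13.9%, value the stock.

$187.57

H-model: P₀ = D₀[(1+g_L) + H(g_S−g_L)]/(r−g_L), with H = 8/2 = 4.
P₀ = 11.99 × [(1+0.02) + 4×(0.2304−0.02)] / (0.139−0.02)
   = 11.99 × 1.8616 / 0.119 = 187.5679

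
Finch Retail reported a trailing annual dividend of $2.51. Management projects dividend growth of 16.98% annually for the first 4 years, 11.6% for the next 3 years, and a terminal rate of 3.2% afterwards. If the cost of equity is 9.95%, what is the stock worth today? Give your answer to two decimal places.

$73.11

Three-stage DDM. Project D₁…D_7; terminal Gordon value at t=7 with g = 0.032; discount at r = 0.0995.
D_1 = 2.9362
D_2 = 3.4348
D_3 = 4.0180
D_4 = 4.7002
D_5 = 5.2455
D_6 = 5.8539
D_7 = 6.5330
TV_7 = 6.7421/(0.0995−0.032) = 99.8823
P₀ = Σ Dₜ/(1+r)ᵗ + TV_7/(1+r)^7 = 73.1106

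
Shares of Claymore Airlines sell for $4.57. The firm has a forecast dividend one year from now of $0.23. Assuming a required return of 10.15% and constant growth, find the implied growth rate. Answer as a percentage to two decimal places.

5.12%

From P₀ = D₁/(r − g), the implied growth is g = r − D₁/P₀.
g = 0.1015 − 0.23/4.57 = 0.1015 − 0.05033 = 0.05117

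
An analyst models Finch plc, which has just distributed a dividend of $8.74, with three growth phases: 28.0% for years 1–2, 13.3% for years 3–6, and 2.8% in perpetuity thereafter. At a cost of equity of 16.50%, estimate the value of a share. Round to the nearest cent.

Three-stage DDM. Project D₁…D_6; terminal Gordon value at t=6 with g = 0.028; discount at r = 0.165.
D_1 = 11.1872
D_2 = 14.3196
D_3 = 16.2241
D_4 = 18.3819
D_5 = 20.8267
D_6 = 23.5967
TV_6 = 24.2574/(0.165−0.028) = 177.0613
P₀ = Σ Dₜ/(1+r)ᵗ + TV_6/(1+r)^6 = 130.3585

$130.36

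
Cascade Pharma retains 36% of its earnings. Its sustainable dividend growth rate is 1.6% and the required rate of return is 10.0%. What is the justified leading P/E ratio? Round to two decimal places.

7.62

Payout ratio b = 1 − 0.36 = 0.64.
Justified leading P/E = b/(r−g) = 0.64/(0.1−0.016) = 7.6190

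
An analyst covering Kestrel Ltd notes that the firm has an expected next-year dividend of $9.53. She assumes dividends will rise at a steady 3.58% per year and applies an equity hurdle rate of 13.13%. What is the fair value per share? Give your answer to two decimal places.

$99.79

Gordon growth model: P₀ = D₁/(r − g), with D₁ = 9.53 given directly.
P₀ = 9.5300 / (0.1313 − 0.0358) = 9.5300 / 0.0955 = 99.7906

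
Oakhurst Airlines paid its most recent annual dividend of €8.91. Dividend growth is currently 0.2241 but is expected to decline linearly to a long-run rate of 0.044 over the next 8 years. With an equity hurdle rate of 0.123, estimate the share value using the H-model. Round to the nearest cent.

H-model: P₀ = D₀[(1+g_L) + H(g_S−g_L)]/(r−g_L), with H = 8/2 = 4.
P₀ = 8.91 × [(1+0.044) + 4×(0.2241−0.044)] / (0.123−0.044)
   = 8.91 × 1.7644 / 0.079 = 198.9975

€199.00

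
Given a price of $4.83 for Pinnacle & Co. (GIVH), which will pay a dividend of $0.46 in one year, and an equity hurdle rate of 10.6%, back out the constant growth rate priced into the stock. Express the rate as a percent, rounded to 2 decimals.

1.08%

From P₀ = D₁/(r − g), the implied growth is g = r − D₁/P₀.
g = 0.106 − 0.46/4.83 = 0.106 − 0.09524 = 0.01076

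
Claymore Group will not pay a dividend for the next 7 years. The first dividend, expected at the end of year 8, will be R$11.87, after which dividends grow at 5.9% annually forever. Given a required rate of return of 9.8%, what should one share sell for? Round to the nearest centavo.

R$158.19

Deferred-dividend DDM. At t=7 the remaining stream is a growing perpetuity with first payment D_8 = 11.87.
V_7 = D_8/(r−g) = 11.87/(0.098−0.059) = 304.3590
P₀ = V_7/(1+r)^7 = 304.3590/(1+0.098)^7 = 158.1866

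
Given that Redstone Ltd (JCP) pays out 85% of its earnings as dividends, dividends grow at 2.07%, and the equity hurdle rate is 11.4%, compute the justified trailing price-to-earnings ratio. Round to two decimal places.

Justified trailing P/E = b(1+g)/(r−g) = 0.85×(1+0.0207)/(0.114−0.0207) = 9.2990

9.30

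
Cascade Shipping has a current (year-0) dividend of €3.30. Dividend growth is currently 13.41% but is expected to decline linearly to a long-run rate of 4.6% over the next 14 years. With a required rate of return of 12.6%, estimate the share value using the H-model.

H-model: P₀ = D₀[(1+g_L) + H(g_S−g_L)]/(r−g_L), with H = 14/2 = 7.
P₀ = 3.30 × [(1+0.046) + 7×(0.1341−0.046)] / (0.126−0.046)
   = 3.30 × 1.6627 / 0.08 = 68.5864

€68.59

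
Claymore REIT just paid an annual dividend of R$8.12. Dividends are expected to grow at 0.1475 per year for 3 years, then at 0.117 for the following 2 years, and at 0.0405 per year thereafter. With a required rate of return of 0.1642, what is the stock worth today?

R$98.49

Three-stage DDM. Project D₁…D_5; terminal Gordon value at t=5 with g = 0.0405; discount at r = 0.1642.
D_1 = 9.3177
D_2 = 10.6921
D_3 = 12.2691
D_4 = 13.7046
D_5 = 15.3081
TV_5 = 15.9280/(0.1642−0.0405) = 128.7635
P₀ = Σ Dₜ/(1+r)ᵗ + TV_5/(1+r)^5 = 98.4940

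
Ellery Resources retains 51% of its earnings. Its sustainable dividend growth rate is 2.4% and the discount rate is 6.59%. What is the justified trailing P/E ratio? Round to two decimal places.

Payout ratio b = 1 − 0.51 = 0.49.
Justified trailing P/E = b(1+g)/(r−g) = 0.49×(1+0.024)/(0.0659−0.024) = 11.9752

11.98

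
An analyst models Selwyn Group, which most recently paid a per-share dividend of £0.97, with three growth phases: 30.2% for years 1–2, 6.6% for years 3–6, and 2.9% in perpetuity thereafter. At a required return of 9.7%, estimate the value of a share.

£26.04

Three-stage DDM. Project D₁…D_6; terminal Gordon value at t=6 with g = 0.029; discount at r = 0.097.
D_1 = 1.2629
D_2 = 1.6443
D_3 = 1.7529
D_4 = 1.8686
D_5 = 1.9919
D_6 = 2.1234
TV_6 = 2.1849/(0.097−0.029) = 32.1314
P₀ = Σ Dₜ/(1+r)ᵗ + TV_6/(1+r)^6 = 26.0449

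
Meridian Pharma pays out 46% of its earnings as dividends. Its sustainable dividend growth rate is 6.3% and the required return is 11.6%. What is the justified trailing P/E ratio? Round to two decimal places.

Justified trailing P/E = b(1+g)/(r−g) = 0.46×(1+0.063)/(0.116−0.063) = 9.2260

9.23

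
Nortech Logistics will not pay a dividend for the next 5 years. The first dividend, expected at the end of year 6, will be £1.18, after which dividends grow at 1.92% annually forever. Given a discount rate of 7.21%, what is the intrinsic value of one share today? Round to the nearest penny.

Deferred-dividend DDM. At t=5 the remaining stream is a growing perpetuity with first payment D_6 = 1.18.
V_5 = D_6/(r−g) = 1.18/(0.0721−0.0192) = 22.3062
P₀ = V_5/(1+r)^5 = 22.3062/(1+0.0721)^5 = 15.7489

£15.75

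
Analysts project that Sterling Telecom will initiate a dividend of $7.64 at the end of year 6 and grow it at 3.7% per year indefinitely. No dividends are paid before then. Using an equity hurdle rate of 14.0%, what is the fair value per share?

Deferred-dividend DDM. At t=5 the remaining stream is a growing perpetuity with first payment D_6 = 7.64.
V_5 = D_6/(r−g) = 7.64/(0.14−0.037) = 74.1748
P₀ = V_5/(1+r)^5 = 74.1748/(1+0.14)^5 = 38.5240

$38.52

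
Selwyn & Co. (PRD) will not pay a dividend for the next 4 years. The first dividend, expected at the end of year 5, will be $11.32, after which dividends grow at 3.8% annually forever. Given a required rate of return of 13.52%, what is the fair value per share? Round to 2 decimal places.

Deferred-dividend DDM. At t=4 the remaining stream is a growing perpetuity with first payment D_5 = 11.32.
V_4 = D_5/(r−g) = 11.32/(0.1352−0.038) = 116.4609
P₀ = V_4/(1+r)^4 = 116.4609/(1+0.1352)^4 = 70.1279

$70.13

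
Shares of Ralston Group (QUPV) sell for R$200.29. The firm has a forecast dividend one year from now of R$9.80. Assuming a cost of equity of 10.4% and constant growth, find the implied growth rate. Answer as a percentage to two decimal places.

From P₀ = D₁/(r − g), the implied growth is g = r − D₁/P₀.
g = 0.104 − 9.80/200.29 = 0.104 − 0.04893 = 0.05507

5.51%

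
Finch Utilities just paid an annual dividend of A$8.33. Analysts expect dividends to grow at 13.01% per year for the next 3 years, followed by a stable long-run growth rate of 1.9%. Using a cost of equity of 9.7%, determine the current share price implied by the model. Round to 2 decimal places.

A$145.50

Two-stage DDM. Project D₁…D_3 at 0.1301, terminal growth 0.019, discount at r = 0.097.
D_1 = 9.4137
D_2 = 10.6385
D_3 = 12.0225
Terminal value at t=3: TV = D_4/(r−g) = 12.2510/(0.097−0.019) = 157.0635
P₀ = 9.4137/(1+0.097)^1 + 10.6385/(1+0.097)^2 + 12.0225/(1+0.097)^3 + 157.0635/(1+0.097)^3 = 145.5035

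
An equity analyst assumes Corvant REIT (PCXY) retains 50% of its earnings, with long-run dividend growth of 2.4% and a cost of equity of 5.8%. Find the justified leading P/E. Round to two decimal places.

14.71

Payout ratio b = 1 − 0.50 = 0.50.
Justified leading P/E = b/(r−g) = 0.50/(0.058−0.024) = 14.7059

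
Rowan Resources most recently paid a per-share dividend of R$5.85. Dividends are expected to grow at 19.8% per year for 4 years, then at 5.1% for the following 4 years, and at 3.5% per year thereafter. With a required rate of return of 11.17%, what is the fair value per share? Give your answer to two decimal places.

Three-stage DDM. Project D₁…D_8; terminal Gordon value at t=8 with g = 0.035; discount at r = 0.1117.
D_1 = 7.0083
D_2 = 8.3959
D_3 = 10.0583
D_4 = 12.0499
D_5 = 12.6644
D_6 = 13.3103
D_7 = 13.9891
D_8 = 14.7026
TV_8 = 15.2172/(0.1117−0.035) = 198.3988
P₀ = Σ Dₜ/(1+r)ᵗ + TV_8/(1+r)^8 = 140.8287

R$140.83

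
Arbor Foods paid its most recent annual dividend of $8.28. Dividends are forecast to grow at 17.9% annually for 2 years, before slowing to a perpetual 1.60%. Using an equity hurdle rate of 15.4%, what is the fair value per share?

Two-stage DDM. Project D₁…D_2 at 0.179, terminal growth 0.016, discount at r = 0.154.
D_1 = 9.7621
D_2 = 11.5095
Terminal value at t=2: TV = D_3/(r−g) = 11.6937/(0.154−0.016) = 84.7369
P₀ = 9.7621/(1+0.154)^1 + 11.5095/(1+0.154)^2 + 84.7369/(1+0.154)^2 = 80.7319

$80.73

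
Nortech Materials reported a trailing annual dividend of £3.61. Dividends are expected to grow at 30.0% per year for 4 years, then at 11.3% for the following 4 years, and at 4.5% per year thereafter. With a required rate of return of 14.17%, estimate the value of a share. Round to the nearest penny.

£102.20

Three-stage DDM. Project D₁…D_8; terminal Gordon value at t=8 with g = 0.045; discount at r = 0.1417.
D_1 = 4.6930
D_2 = 6.1009
D_3 = 7.9312
D_4 = 10.3105
D_5 = 11.4756
D_6 = 12.7724
D_7 = 14.2156
D_8 = 15.8220
TV_8 = 16.5340/(0.1417−0.045) = 170.9823
P₀ = Σ Dₜ/(1+r)ᵗ + TV_8/(1+r)^8 = 102.2038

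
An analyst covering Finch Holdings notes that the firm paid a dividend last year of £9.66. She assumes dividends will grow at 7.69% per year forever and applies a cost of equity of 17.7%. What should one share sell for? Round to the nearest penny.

£103.92

Gordon growth model: P₀ = D₁/(r − g). D₁ = 9.66 × (1 + 0.0769) = 10.4029.
P₀ = 10.4029 / (0.177 − 0.0769) = 10.4029 / 0.1001 = 103.9246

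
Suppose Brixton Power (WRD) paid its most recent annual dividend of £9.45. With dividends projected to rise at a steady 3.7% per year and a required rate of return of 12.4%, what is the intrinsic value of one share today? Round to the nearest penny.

£112.64

Gordon growth model: P₀ = D₁/(r − g). D₁ = 9.45 × (1 + 0.037) = 9.7996.
P₀ = 9.7996 / (0.124 − 0.037) = 9.7996 / 0.087 = 112.6397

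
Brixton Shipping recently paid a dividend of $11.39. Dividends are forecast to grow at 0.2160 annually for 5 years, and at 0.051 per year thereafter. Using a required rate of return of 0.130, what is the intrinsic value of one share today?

$290.01

Two-stage DDM. Project D₁…D_5 at 0.216, terminal growth 0.051, discount at r = 0.13.
D_1 = 13.8502
D_2 = 16.8419
D_3 = 20.4797
D_4 = 24.9034
D_5 = 30.2825
Terminal value at t=5: TV = D_6/(r−g) = 31.8269/(0.13−0.051) = 402.8721
P₀ = 13.8502/(1+0.13)^1 + 16.8419/(1+0.13)^2 + 20.4797/(1+0.13)^3 + 24.9034/(1+0.13)^4 + 30.2825/(1+0.13)^5 + 402.8721/(1+0.13)^5 = 290.0127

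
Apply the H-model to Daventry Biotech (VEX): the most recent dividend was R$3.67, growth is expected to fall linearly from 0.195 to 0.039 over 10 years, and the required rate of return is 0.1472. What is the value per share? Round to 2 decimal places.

R$61.70

H-model: P₀ = D₀[(1+g_L) + H(g_S−g_L)]/(r−g_L), with H = 10/2 = 5.
P₀ = 3.67 × [(1+0.039) + 5×(0.195−0.039)] / (0.1472−0.039)
   = 3.67 × 1.8190 / 0.1082 = 61.6981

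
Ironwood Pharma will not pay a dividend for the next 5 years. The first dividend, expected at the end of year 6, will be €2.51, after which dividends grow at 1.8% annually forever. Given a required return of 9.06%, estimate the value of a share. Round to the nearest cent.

Deferred-dividend DDM. At t=5 the remaining stream is a growing perpetuity with first payment D_6 = 2.51.
V_5 = D_6/(r−g) = 2.51/(0.0906−0.018) = 34.5730
P₀ = V_5/(1+r)^5 = 34.5730/(1+0.0906)^5 = 22.4083

€22.41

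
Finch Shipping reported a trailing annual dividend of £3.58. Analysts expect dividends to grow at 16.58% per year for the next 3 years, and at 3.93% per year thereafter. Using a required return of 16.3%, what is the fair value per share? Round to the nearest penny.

Two-stage DDM. Project D₁…D_3 at 0.1658, terminal growth 0.0393, discount at r = 0.163.
D_1 = 4.1736
D_2 = 4.8655
D_3 = 5.6722
Terminal value at t=3: TV = D_4/(r−g) = 5.8952/(0.163−0.0393) = 47.6570
P₀ = 4.1736/(1+0.163)^1 + 4.8655/(1+0.163)^2 + 5.6722/(1+0.163)^3 + 47.6570/(1+0.163)^3 = 41.0879

£41.09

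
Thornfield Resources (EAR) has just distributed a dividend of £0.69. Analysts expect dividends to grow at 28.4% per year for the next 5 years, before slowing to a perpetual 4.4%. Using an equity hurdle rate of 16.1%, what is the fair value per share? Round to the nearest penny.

£14.90

Two-stage DDM. Project D₁…D_5 at 0.284, terminal growth 0.044, discount at r = 0.161.
D_1 = 0.8860
D_2 = 1.1376
D_3 = 1.4606
D_4 = 1.8755
D_5 = 2.4081
Terminal value at t=5: TV = D_6/(r−g) = 2.5141/(0.161−0.044) = 21.4876
P₀ = 0.8860/(1+0.161)^1 + 1.1376/(1+0.161)^2 + 1.4606/(1+0.161)^3 + 1.8755/(1+0.161)^4 + 2.4081/(1+0.161)^5 + 21.4876/(1+0.161)^5 = 14.9008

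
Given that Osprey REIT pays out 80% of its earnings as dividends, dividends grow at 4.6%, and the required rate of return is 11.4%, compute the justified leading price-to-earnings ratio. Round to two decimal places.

Justified leading P/E = b/(r−g) = 0.80/(0.114−0.046) = 11.7647

11.76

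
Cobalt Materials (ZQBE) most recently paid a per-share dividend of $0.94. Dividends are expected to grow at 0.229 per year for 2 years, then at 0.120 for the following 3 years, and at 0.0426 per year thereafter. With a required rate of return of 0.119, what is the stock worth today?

$21.09

Three-stage DDM. Project D₁…D_5; terminal Gordon value at t=5 with g = 0.0426; discount at r = 0.119.
D_1 = 1.1553
D_2 = 1.4198
D_3 = 1.5902
D_4 = 1.7810
D_5 = 1.9947
TV_5 = 2.0797/(0.119−0.0426) = 27.2214
P₀ = Σ Dₜ/(1+r)ᵗ + TV_5/(1+r)^5 = 21.0893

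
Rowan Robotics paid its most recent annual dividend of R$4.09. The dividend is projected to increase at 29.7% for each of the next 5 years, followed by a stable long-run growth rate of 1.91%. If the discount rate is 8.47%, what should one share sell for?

Two-stage DDM. Project D₁…D_5 at 0.297, terminal growth 0.0191, discount at r = 0.0847.
D_1 = 5.3047
D_2 = 6.8802
D_3 = 8.9237
D_4 = 11.5740
D_5 = 15.0115
Terminal value at t=5: TV = D_6/(r−g) = 15.2982/(0.0847−0.0191) = 233.2041
P₀ = 5.3047/(1+0.0847)^1 + 6.8802/(1+0.0847)^2 + 8.9237/(1+0.0847)^3 + 11.5740/(1+0.0847)^4 + 15.0115/(1+0.0847)^5 + 233.2041/(1+0.0847)^5 = 191.3942

R$191.39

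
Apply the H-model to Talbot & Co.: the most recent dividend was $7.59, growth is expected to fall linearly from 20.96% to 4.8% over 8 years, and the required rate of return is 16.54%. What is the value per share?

H-model: P₀ = D₀[(1+g_L) + H(g_S−g_L)]/(r−g_L), with H = 8/2 = 4.
P₀ = 7.59 × [(1+0.048) + 4×(0.2096−0.048)] / (0.1654−0.048)
   = 7.59 × 1.6944 / 0.1174 = 109.5443

$109.54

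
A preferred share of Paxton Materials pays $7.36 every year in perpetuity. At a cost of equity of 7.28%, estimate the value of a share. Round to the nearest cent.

Zero-growth DDM (perpetuity): P₀ = D/r = 7.36 / 0.0728 = 101.0989

$101.10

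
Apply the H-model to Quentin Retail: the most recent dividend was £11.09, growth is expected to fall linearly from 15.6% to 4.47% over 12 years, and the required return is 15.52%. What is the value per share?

£171.87

H-model: P₀ = D₀[(1+g_L) + H(g_S−g_L)]/(r−g_L), with H = 12/2 = 6.
P₀ = 11.09 × [(1+0.0447) + 6×(0.156−0.0447)] / (0.1552−0.0447)
   = 11.09 × 1.7125 / 0.1105 = 171.8699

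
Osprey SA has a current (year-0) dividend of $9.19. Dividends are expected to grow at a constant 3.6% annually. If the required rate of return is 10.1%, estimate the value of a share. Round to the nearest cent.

Gordon growth model: P₀ = D₁/(r − g). D₁ = 9.19 × (1 + 0.036) = 9.5208.
P₀ = 9.5208 / (0.101 − 0.036) = 9.5208 / 0.065 = 146.4745

$146.47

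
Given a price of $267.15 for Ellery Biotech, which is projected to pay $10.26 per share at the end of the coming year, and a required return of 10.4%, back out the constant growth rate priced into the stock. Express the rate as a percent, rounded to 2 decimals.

6.56%

From P₀ = D₁/(r − g), the implied growth is g = r − D₁/P₀.
g = 0.104 − 10.26/267.15 = 0.104 − 0.03841 = 0.06559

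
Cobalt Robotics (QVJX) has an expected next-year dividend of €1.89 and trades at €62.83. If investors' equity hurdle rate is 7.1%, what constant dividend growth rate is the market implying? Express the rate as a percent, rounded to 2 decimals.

4.09%

From P₀ = D₁/(r − g), the implied growth is g = r − D₁/P₀.
g = 0.071 − 1.89/62.83 = 0.071 − 0.03008 = 0.04092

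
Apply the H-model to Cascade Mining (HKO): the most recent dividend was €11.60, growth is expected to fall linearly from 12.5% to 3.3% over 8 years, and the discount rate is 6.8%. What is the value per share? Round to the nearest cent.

€464.33

H-model: P₀ = D₀[(1+g_L) + H(g_S−g_L)]/(r−g_L), with H = 8/2 = 4.
P₀ = 11.60 × [(1+0.033) + 4×(0.125−0.033)] / (0.068−0.033)
   = 11.60 × 1.4010 / 0.035 = 464.3314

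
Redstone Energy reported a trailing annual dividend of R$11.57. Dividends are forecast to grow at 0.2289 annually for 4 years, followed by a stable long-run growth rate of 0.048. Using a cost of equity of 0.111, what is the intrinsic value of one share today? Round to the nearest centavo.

R$348.05

Two-stage DDM. Project D₁…D_4 at 0.2289, terminal growth 0.048, discount at r = 0.111.
D_1 = 14.2184
D_2 = 17.4730
D_3 = 21.4725
D_4 = 26.3876
Terminal value at t=4: TV = D_5/(r−g) = 27.6542/(0.111−0.048) = 438.9553
P₀ = 14.2184/(1+0.111)^1 + 17.4730/(1+0.111)^2 + 21.4725/(1+0.111)^3 + 26.3876/(1+0.111)^4 + 438.9553/(1+0.111)^4 = 348.0455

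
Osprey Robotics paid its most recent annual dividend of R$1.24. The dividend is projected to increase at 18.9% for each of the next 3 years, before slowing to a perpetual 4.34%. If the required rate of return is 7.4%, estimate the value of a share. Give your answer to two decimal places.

R$61.94

Two-stage DDM. Project D₁…D_3 at 0.189, terminal growth 0.0434, discount at r = 0.074.
D_1 = 1.4744
D_2 = 1.7530
D_3 = 2.0843
Terminal value at t=3: TV = D_4/(r−g) = 2.1748/(0.074−0.0434) = 71.0717
P₀ = 1.4744/(1+0.074)^1 + 1.7530/(1+0.074)^2 + 2.0843/(1+0.074)^3 + 71.0717/(1+0.074)^3 = 61.9449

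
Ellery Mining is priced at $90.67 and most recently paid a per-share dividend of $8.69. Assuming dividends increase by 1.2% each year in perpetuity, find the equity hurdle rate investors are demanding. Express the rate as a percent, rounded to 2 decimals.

10.90%

Rearranging the constant-growth DDM: r = D₁/P₀ + g.
D₁ = 8.69 × (1 + 0.012) = 8.7943.
r = 8.7943 / 90.67 + 0.012 = 0.09699 + 0.012 = 0.10899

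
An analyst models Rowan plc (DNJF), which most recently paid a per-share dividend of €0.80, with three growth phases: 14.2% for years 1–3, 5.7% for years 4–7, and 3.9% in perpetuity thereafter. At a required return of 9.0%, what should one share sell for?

€22.62

Three-stage DDM. Project D₁…D_7; terminal Gordon value at t=7 with g = 0.039; discount at r = 0.09.
D_1 = 0.9136
D_2 = 1.0433
D_3 = 1.1915
D_4 = 1.2594
D_5 = 1.3312
D_6 = 1.4071
D_7 = 1.4873
TV_7 = 1.5453/(0.09−0.039) = 30.2994
P₀ = Σ Dₜ/(1+r)ᵗ + TV_7/(1+r)^7 = 22.6211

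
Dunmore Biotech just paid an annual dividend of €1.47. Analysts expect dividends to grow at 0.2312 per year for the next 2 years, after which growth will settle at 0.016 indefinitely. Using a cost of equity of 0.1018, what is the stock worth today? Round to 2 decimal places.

Two-stage DDM. Project D₁…D_2 at 0.2312, terminal growth 0.016, discount at r = 0.1018.
D_1 = 1.8099
D_2 = 2.2283
Terminal value at t=2: TV = D_3/(r−g) = 2.2640/(0.1018−0.016) = 26.3865
P₀ = 1.8099/(1+0.1018)^1 + 2.2283/(1+0.1018)^2 + 26.3865/(1+0.1018)^2 = 25.2140

€25.21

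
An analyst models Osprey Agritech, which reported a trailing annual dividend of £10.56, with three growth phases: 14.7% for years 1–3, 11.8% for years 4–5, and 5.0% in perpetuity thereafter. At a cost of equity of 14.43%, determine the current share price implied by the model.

£165.41

Three-stage DDM. Project D₁…D_5; terminal Gordon value at t=5 with g = 0.05; discount at r = 0.1443.
D_1 = 12.1123
D_2 = 13.8928
D_3 = 15.9351
D_4 = 17.8154
D_5 = 19.9176
TV_5 = 20.9135/(0.1443−0.05) = 221.7764
P₀ = Σ Dₜ/(1+r)ᵗ + TV_5/(1+r)^5 = 165.4077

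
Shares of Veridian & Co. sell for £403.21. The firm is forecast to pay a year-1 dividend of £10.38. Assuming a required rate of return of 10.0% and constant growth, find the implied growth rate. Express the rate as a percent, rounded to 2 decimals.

7.43%

From P₀ = D₁/(r − g), the implied growth is g = r − D₁/P₀.
g = 0.1 − 10.38/403.21 = 0.1 − 0.02574 = 0.07426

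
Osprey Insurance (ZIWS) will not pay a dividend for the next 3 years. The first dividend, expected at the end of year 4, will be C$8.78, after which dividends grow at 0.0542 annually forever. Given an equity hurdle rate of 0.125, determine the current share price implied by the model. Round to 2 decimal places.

C$87.10

Deferred-dividend DDM. At t=3 the remaining stream is a growing perpetuity with first payment D_4 = 8.78.
V_3 = D_4/(r−g) = 8.78/(0.125−0.0542) = 124.0113
P₀ = V_3/(1+r)^3 = 124.0113/(1+0.125)^3 = 87.0971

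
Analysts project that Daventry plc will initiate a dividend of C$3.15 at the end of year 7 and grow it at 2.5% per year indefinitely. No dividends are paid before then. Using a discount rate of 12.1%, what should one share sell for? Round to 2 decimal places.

Deferred-dividend DDM. At t=6 the remaining stream is a growing perpetuity with first payment D_7 = 3.15.
V_6 = D_7/(r−g) = 3.15/(0.121−0.025) = 32.8125
P₀ = V_6/(1+r)^6 = 32.8125/(1+0.121)^6 = 16.5351

C$16.54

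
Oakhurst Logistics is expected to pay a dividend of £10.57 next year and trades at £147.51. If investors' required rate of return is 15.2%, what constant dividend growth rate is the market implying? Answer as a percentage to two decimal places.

From P₀ = D₁/(r − g), the implied growth is g = r − D₁/P₀.
g = 0.152 − 10.57/147.51 = 0.152 − 0.07166 = 0.08034

8.03%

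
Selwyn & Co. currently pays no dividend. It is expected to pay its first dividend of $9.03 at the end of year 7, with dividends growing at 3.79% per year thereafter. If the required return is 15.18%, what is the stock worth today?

Deferred-dividend DDM. At t=6 the remaining stream is a growing perpetuity with first payment D_7 = 9.03.
V_6 = D_7/(r−g) = 9.03/(0.1518−0.0379) = 79.2801
P₀ = V_6/(1+r)^6 = 79.2801/(1+0.1518)^6 = 33.9548

$33.95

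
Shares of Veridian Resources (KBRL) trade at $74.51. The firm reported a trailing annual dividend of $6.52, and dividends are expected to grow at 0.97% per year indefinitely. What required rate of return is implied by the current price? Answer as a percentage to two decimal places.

9.81%

Rearranging the constant-growth DDM: r = D₁/P₀ + g.
D₁ = 6.52 × (1 + 0.0097) = 6.5832.
r = 6.5832 / 74.51 + 0.0097 = 0.08835 + 0.0097 = 0.09805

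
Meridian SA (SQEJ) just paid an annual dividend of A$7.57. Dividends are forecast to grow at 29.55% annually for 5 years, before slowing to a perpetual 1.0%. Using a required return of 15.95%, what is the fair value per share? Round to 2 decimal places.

A$142.49

Two-stage DDM. Project D₁…D_5 at 0.2955, terminal growth 0.01, discount at r = 0.1595.
D_1 = 9.8069
D_2 = 12.7049
D_3 = 16.4592
D_4 = 21.3229
D_5 = 27.6238
Terminal value at t=5: TV = D_6/(r−g) = 27.9000/(0.1595−0.01) = 186.6221
P₀ = 9.8069/(1+0.1595)^1 + 12.7049/(1+0.1595)^2 + 16.4592/(1+0.1595)^3 + 21.3229/(1+0.1595)^4 + 27.6238/(1+0.1595)^5 + 186.6221/(1+0.1595)^5 = 142.4883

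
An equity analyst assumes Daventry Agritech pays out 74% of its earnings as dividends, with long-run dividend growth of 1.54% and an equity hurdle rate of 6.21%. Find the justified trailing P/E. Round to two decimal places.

16.09

Justified trailing P/E = b(1+g)/(r−g) = 0.74×(1+0.0154)/(0.0621−0.0154) = 16.0899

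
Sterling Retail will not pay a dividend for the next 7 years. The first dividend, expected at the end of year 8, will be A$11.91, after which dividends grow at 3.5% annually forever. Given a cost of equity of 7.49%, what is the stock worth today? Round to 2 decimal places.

Deferred-dividend DDM. At t=7 the remaining stream is a growing perpetuity with first payment D_8 = 11.91.
V_7 = D_8/(r−g) = 11.91/(0.0749−0.035) = 298.4962
P₀ = V_7/(1+r)^7 = 298.4962/(1+0.0749)^7 = 180.0373

A$180.04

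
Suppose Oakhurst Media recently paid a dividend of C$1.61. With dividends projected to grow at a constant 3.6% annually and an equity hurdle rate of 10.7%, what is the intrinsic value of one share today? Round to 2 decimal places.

C$23.49

Gordon growth model: P₀ = D₁/(r − g). D₁ = 1.61 × (1 + 0.036) = 1.6680.
P₀ = 1.6680 / (0.107 − 0.036) = 1.6680 / 0.071 = 23.4924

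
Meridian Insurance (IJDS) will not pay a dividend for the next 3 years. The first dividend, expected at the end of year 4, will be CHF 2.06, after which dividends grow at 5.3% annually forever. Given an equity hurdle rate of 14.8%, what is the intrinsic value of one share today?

CHF 14.33

Deferred-dividend DDM. At t=3 the remaining stream is a growing perpetuity with first payment D_4 = 2.06.
V_3 = D_4/(r−g) = 2.06/(0.148−0.053) = 21.6842
P₀ = V_3/(1+r)^3 = 21.6842/(1+0.148)^3 = 14.3324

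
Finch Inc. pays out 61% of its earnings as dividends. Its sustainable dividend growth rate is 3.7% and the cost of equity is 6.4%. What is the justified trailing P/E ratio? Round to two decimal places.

Justified trailing P/E = b(1+g)/(r−g) = 0.61×(1+0.037)/(0.064−0.037) = 23.4285

23.43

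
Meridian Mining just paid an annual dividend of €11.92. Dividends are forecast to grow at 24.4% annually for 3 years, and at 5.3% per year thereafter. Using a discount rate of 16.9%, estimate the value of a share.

Two-stage DDM. Project D₁…D_3 at 0.244, terminal growth 0.053, discount at r = 0.169.
D_1 = 14.8285
D_2 = 18.4466
D_3 = 22.9476
Terminal value at t=3: TV = D_4/(r−g) = 24.1638/(0.169−0.053) = 208.3089
P₀ = 14.8285/(1+0.169)^1 + 18.4466/(1+0.169)^2 + 22.9476/(1+0.169)^3 + 208.3089/(1+0.169)^3 = 170.9439

€170.94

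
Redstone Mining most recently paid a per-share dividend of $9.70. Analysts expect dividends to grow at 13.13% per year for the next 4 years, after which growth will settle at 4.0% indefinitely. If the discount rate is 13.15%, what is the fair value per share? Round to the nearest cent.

$148.96

Two-stage DDM. Project D₁…D_4 at 0.1313, terminal growth 0.04, discount at r = 0.1315.
D_1 = 10.9736
D_2 = 12.4144
D_3 = 14.0445
D_4 = 15.8885
Terminal value at t=4: TV = D_5/(r−g) = 16.5240/(0.1315−0.04) = 180.5906
P₀ = 10.9736/(1+0.1315)^1 + 12.4144/(1+0.1315)^2 + 14.0445/(1+0.1315)^3 + 15.8885/(1+0.1315)^4 + 180.5906/(1+0.1315)^4 = 148.9563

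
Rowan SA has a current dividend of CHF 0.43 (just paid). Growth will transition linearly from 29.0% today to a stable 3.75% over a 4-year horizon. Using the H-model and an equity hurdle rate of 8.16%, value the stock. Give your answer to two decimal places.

H-model: P₀ = D₀[(1+g_L) + H(g_S−g_L)]/(r−g_L), with H = 4/2 = 2.
P₀ = 0.43 × [(1+0.0375) + 2×(0.29−0.0375)] / (0.0816−0.0375)
   = 0.43 × 1.5425 / 0.0441 = 15.0402

CHF 15.04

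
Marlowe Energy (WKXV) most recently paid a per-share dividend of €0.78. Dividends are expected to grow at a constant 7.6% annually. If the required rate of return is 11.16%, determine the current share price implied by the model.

€23.58

Gordon growth model: P₀ = D₁/(r − g). D₁ = 0.78 × (1 + 0.076) = 0.8393.
P₀ = 0.8393 / (0.1116 − 0.076) = 0.8393 / 0.0356 = 23.5753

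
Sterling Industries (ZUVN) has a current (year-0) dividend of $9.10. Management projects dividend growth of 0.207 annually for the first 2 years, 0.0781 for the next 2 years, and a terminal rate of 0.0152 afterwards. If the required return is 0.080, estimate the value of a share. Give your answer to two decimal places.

$221.65

Three-stage DDM. Project D₁…D_4; terminal Gordon value at t=4 with g = 0.0152; discount at r = 0.08.
D_1 = 10.9837
D_2 = 13.2573
D_3 = 14.2927
D_4 = 15.4090
TV_4 = 15.6432/(0.08−0.0152) = 241.4074
P₀ = Σ Dₜ/(1+r)ᵗ + TV_4/(1+r)^4 = 221.6499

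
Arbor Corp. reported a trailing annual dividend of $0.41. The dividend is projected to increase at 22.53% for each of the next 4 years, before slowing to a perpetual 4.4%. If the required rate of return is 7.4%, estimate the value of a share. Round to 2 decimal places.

$26.48

Two-stage DDM. Project D₁…D_4 at 0.2253, terminal growth 0.044, discount at r = 0.074.
D_1 = 0.5024
D_2 = 0.6156
D_3 = 0.7542
D_4 = 0.9242
Terminal value at t=4: TV = D_5/(r−g) = 0.9648/(0.074−0.044) = 32.1612
P₀ = 0.5024/(1+0.074)^1 + 0.6156/(1+0.074)^2 + 0.7542/(1+0.074)^3 + 0.9242/(1+0.074)^4 + 32.1612/(1+0.074)^4 = 26.4770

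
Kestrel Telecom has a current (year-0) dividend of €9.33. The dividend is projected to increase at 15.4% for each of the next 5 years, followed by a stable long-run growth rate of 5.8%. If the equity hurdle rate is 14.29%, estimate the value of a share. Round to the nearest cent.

€170.05

Two-stage DDM. Project D₁…D_5 at 0.154, terminal growth 0.058, discount at r = 0.1429.
D_1 = 10.7668
D_2 = 12.4249
D_3 = 14.3383
D_4 = 16.5465
D_5 = 19.0946
Terminal value at t=5: TV = D_6/(r−g) = 20.2021/(0.1429−0.058) = 237.9516
P₀ = 10.7668/(1+0.1429)^1 + 12.4249/(1+0.1429)^2 + 14.3383/(1+0.1429)^3 + 16.5465/(1+0.1429)^4 + 19.0946/(1+0.1429)^5 + 237.9516/(1+0.1429)^5 = 170.0516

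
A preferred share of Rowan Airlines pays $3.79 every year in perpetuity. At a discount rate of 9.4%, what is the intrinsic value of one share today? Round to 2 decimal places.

$40.32

Zero-growth DDM (perpetuity): P₀ = D/r = 3.79 / 0.094 = 40.3191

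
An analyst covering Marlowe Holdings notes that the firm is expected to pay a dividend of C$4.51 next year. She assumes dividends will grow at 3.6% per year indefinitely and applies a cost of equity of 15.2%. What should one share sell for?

C$38.88

Gordon growth model: P₀ = D₁/(r − g), with D₁ = 4.51 given directly.
P₀ = 4.5100 / (0.152 − 0.036) = 4.5100 / 0.116 = 38.8793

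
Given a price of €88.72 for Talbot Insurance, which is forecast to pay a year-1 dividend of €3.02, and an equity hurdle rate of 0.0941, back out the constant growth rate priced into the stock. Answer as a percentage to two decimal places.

6.01%

From P₀ = D₁/(r − g), the implied growth is g = r − D₁/P₀.
g = 0.0941 − 3.02/88.72 = 0.0941 − 0.03404 = 0.06006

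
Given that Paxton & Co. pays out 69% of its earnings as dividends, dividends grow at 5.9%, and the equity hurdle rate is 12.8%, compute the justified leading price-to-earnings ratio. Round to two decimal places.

10.00

Justified leading P/E = b/(r−g) = 0.69/(0.128−0.059) = 10.0000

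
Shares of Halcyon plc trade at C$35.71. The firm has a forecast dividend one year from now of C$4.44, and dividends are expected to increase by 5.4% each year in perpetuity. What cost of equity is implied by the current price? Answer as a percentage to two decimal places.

17.83%

Rearranging the constant-growth DDM: r = D₁/P₀ + g.
r = 4.4400 / 35.71 + 0.054 = 0.12433 + 0.054 = 0.17833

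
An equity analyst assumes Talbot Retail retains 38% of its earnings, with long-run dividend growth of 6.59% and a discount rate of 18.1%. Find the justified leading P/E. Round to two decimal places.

5.39

Payout ratio b = 1 − 0.38 = 0.62.
Justified leading P/E = b/(r−g) = 0.62/(0.181−0.0659) = 5.3866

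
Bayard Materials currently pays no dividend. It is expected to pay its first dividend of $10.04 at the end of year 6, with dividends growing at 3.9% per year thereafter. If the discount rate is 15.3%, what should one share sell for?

Deferred-dividend DDM. At t=5 the remaining stream is a growing perpetuity with first payment D_6 = 10.04.
V_5 = D_6/(r−g) = 10.04/(0.153−0.039) = 88.0702
P₀ = V_5/(1+r)^5 = 88.0702/(1+0.153)^5 = 43.2198

$43.22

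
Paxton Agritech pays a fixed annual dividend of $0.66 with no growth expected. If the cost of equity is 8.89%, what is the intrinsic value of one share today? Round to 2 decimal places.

$7.42

Zero-growth DDM (perpetuity): P₀ = D/r = 0.66 / 0.0889 = 7.4241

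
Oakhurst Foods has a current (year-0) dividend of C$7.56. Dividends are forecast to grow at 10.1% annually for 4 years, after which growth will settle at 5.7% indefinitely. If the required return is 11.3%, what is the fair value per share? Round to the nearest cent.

C$166.07

Two-stage DDM. Project D₁…D_4 at 0.101, terminal growth 0.057, discount at r = 0.113.
D_1 = 8.3236
D_2 = 9.1642
D_3 = 10.0898
D_4 = 11.1089
Terminal value at t=4: TV = D_5/(r−g) = 11.7421/(0.113−0.057) = 209.6805
P₀ = 8.3236/(1+0.113)^1 + 9.1642/(1+0.113)^2 + 10.0898/(1+0.113)^3 + 11.1089/(1+0.113)^4 + 209.6805/(1+0.113)^4 = 166.0735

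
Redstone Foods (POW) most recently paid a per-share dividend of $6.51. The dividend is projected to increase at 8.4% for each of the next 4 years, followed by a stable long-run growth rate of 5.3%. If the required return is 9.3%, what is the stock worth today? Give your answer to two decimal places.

Two-stage DDM. Project D₁…D_4 at 0.084, terminal growth 0.053, discount at r = 0.093.
D_1 = 7.0568
D_2 = 7.6496
D_3 = 8.2922
D_4 = 8.9887
Terminal value at t=4: TV = D_5/(r−g) = 9.4651/(0.093−0.053) = 236.6282
P₀ = 7.0568/(1+0.093)^1 + 7.6496/(1+0.093)^2 + 8.2922/(1+0.093)^3 + 8.9887/(1+0.093)^4 + 236.6282/(1+0.093)^4 = 191.3089

$191.31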